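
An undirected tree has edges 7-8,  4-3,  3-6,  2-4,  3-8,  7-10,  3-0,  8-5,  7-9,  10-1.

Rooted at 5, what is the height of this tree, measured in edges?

4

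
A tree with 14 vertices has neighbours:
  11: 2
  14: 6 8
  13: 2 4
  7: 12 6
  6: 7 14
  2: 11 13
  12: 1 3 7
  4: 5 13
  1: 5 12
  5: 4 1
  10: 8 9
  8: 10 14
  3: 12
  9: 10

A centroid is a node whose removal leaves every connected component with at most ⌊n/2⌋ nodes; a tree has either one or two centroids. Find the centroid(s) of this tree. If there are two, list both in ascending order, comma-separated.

Removing 12 splits the tree into components of sizes 6, 6, 1; the largest is 6 ≤ ⌊14/2⌋ = 7.
No neighbour of 12 does as well, so 12 is the unique centroid.

12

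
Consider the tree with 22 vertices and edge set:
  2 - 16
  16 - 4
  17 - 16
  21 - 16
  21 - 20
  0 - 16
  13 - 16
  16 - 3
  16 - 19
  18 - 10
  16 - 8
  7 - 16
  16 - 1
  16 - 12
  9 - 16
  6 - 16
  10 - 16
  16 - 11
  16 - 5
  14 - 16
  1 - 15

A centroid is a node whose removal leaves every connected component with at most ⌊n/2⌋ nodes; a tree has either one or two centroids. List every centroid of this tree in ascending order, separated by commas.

Removing 16 splits the tree into components of sizes 2, 2, 2, 1, 1, 1, 1, 1, 1, 1, 1, 1, 1, 1, 1, 1, 1, 1; the largest is 2 ≤ ⌊22/2⌋ = 11.
Every other node leaves some component of size > 11, so the centroid is unique.

16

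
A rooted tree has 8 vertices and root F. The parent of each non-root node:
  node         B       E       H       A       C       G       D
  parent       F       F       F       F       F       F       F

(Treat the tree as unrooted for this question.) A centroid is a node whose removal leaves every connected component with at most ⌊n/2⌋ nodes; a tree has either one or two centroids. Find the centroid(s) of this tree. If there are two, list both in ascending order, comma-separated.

F

Removing F splits the tree into components of sizes 1, 1, 1, 1, 1, 1, 1; the largest is 1 ≤ ⌊8/2⌋ = 4.
No neighbour of F does as well, so F is the unique centroid.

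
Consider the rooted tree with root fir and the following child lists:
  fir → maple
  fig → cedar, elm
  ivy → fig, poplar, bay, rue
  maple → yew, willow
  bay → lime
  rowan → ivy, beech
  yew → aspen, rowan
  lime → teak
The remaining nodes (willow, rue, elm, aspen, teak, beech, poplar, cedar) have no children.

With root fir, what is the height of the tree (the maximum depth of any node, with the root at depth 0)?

teak sits deepest: fir → maple → yew → rowan → ivy → bay → lime → teak — 7 edges from the root.

7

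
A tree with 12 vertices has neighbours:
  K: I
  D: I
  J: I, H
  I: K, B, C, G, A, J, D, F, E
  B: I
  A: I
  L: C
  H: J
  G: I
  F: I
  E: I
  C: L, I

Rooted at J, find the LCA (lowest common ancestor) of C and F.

Ancestors of C (toward the root): C, I, J.
Ancestors of F: F, I, J.
The deepest node appearing in both lists is I.

I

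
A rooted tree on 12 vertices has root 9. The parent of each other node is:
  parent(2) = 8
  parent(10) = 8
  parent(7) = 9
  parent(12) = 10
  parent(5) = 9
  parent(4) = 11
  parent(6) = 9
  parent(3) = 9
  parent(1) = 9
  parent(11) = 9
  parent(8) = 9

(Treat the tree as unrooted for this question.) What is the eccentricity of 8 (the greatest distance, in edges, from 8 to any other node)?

Distances from 8 peak at 3, attained at 4.
8-9-11-4

3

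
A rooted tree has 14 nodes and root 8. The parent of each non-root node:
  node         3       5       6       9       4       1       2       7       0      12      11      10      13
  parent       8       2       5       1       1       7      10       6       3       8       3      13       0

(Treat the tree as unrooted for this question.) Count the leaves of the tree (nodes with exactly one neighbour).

The leaves are 4, 9, 11, 12.
That is 4 leaves.

4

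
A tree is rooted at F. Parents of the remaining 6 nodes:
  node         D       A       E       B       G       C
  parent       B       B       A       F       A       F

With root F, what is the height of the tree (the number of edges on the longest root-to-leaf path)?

G sits deepest: F – B – A – G — 3 edges from the root.

3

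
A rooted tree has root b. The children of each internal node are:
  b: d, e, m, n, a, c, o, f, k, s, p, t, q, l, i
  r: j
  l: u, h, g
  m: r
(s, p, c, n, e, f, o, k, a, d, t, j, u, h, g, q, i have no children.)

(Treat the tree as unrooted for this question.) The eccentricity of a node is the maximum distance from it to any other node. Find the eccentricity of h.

5

A farthest node from h is j.
The path h–l–b–m–r–j has 5 edges.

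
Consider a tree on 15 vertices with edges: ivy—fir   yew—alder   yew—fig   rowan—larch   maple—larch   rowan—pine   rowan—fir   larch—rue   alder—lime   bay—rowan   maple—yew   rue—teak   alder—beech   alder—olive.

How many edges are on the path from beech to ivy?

beech - alder - yew - maple - larch - rowan - fir - ivy: 7 edges.

7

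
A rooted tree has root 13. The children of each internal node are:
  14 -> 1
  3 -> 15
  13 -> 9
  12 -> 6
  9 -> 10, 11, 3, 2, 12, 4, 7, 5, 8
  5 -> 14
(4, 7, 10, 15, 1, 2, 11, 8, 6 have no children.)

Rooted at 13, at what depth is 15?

3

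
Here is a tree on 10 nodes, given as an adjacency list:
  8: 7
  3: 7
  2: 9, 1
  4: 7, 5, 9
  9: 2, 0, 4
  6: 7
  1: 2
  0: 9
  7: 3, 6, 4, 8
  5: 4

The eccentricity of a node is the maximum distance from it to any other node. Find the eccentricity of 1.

5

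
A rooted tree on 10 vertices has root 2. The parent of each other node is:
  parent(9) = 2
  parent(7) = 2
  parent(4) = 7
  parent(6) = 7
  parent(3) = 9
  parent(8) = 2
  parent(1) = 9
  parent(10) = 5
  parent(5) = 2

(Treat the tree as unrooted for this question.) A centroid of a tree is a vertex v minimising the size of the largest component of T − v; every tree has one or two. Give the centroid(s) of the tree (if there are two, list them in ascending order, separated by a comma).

2

Removing 2 splits the tree into components of sizes 3, 3, 2, 1; the largest is 3 ≤ ⌊10/2⌋ = 5.
Every other node leaves some component of size > 5, so the centroid is unique.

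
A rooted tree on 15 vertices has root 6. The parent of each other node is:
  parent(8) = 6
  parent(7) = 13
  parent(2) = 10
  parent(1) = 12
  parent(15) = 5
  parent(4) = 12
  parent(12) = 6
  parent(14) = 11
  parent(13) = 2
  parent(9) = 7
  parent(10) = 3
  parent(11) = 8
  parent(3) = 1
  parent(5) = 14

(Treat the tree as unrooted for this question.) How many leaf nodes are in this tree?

3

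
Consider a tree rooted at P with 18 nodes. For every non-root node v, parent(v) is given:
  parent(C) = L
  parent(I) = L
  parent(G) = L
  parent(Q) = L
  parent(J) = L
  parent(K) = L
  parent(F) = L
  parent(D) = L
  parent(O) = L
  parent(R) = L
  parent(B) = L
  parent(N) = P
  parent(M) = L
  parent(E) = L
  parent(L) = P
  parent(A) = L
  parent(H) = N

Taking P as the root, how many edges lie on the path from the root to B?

2

P–L–B — 2 edges.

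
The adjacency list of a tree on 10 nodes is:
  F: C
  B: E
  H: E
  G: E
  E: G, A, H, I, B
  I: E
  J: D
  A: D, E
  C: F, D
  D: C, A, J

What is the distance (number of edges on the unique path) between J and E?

3

Walking from J: J – D – A – E. Length 3.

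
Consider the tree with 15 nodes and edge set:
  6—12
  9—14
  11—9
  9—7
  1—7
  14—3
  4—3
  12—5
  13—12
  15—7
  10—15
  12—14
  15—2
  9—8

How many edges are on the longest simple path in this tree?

Starting from 10, a farthest node is 4 at distance 6.
One longest path: 10 - 15 - 7 - 9 - 14 - 3 - 4.
So the diameter is 6.

6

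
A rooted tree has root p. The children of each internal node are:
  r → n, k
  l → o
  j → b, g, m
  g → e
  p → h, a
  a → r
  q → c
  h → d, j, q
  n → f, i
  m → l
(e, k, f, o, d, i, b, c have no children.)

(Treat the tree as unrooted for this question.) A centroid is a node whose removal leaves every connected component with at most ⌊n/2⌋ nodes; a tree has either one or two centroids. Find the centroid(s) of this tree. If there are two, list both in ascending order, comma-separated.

h

Removing h splits the tree into components of sizes 7, 7, 2, 1; the largest is 7 ≤ ⌊18/2⌋ = 9.
No neighbour of h does as well, so h is the unique centroid.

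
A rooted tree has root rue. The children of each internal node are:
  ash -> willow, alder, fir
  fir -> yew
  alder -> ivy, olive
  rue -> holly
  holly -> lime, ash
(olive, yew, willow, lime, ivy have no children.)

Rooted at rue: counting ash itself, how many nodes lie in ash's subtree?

The subtree rooted at ash contains: ash, alder, willow, fir, olive, ivy, yew — 7 nodes.

7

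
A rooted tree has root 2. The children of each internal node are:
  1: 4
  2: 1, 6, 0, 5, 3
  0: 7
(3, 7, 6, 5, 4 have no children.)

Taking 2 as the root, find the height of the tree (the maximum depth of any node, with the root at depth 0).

The longest root-to-leaf path is 2 – 1 – 4 (2 edges).

2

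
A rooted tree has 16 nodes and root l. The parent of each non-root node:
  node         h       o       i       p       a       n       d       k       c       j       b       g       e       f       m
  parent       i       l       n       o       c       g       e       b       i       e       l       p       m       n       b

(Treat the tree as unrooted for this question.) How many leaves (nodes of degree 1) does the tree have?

6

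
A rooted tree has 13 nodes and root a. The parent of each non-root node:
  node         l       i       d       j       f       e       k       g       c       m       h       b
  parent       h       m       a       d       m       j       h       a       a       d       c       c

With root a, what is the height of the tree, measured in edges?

3

The longest root-to-leaf path is a-d-m-f (3 edges).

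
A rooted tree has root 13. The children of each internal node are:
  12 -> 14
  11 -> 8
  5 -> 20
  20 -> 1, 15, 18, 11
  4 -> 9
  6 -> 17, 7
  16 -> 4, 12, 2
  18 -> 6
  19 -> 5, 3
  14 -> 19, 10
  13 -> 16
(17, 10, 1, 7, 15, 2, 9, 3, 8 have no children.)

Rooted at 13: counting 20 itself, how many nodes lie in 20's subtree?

20's subtree: {20, 15, 18, 1, 11, 6, 8, 7, 17}, size 9.

9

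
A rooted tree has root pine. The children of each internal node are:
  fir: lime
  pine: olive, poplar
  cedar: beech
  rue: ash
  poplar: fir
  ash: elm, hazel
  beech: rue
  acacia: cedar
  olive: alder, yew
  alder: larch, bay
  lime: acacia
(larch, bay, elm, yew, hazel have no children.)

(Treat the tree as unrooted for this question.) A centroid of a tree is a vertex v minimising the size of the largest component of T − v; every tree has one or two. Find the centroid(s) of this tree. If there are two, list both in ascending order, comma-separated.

fir, lime

If lime is removed the pieces have sizes 8, 7, all ≤ ⌊16/2⌋ = 8.
fir is adjacent to lime and is also a centroid (the largest component after removing it is likewise 8).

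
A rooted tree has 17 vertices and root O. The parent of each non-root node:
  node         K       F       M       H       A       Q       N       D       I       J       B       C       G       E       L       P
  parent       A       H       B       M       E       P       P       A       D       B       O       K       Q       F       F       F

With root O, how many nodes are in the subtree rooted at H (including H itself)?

H's subtree: {H, F, E, L, P, A, Q, N, D, K, G, I, C}, size 13.

13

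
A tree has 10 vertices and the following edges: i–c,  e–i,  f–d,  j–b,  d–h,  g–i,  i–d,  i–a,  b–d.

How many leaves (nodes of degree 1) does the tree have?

Degree-1 nodes: a, c, e, f, g, h, j — 7 of them.

7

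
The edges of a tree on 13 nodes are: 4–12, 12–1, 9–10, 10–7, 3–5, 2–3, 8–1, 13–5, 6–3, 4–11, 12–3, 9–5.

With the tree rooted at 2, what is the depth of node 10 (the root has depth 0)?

2–3–5–9–10 — 4 edges.

4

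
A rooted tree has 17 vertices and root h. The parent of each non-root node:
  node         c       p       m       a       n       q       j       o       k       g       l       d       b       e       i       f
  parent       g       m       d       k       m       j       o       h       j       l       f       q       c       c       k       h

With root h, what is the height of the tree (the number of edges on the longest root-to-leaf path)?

6

The longest root-to-leaf path is h-o-j-q-d-m-n (6 edges).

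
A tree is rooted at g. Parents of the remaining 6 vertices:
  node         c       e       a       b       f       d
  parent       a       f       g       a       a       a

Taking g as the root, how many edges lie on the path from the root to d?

Path from g to d: g → a → d, which has 2 edges.

2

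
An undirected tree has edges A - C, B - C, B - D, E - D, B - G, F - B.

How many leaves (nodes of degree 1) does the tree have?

4

Degree-1 nodes: A, E, F, G — 4 of them.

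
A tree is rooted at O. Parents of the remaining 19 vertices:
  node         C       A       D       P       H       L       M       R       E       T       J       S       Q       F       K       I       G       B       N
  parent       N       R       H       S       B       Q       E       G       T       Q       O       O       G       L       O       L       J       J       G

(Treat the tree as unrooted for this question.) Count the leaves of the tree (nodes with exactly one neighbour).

8

Degree-1 nodes: A, C, D, F, I, K, M, P — 8 of them.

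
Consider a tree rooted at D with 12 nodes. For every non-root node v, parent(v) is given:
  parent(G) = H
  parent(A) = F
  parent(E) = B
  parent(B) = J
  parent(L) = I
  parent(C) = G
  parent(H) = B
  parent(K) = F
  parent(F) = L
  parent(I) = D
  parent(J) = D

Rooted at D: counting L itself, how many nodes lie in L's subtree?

4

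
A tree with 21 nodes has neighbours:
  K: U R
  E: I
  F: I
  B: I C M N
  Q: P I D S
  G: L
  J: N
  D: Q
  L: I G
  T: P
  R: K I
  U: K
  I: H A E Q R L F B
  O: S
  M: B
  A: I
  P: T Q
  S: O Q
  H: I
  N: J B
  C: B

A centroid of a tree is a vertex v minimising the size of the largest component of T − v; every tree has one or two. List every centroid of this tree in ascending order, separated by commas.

I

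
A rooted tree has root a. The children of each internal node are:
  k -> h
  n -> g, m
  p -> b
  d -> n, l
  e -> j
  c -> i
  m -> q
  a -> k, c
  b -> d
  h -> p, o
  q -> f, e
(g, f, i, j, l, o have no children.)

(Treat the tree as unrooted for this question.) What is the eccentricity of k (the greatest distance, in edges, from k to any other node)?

The node farthest from k is j, via k – h – p – b – d – n – m – q – e – j — 9 edges.

9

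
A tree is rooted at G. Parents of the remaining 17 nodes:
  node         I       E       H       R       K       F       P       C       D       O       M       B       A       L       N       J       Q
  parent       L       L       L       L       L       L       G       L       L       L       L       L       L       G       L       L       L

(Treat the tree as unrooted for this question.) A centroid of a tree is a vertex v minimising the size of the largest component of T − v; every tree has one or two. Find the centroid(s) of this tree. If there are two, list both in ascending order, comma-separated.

L

If L is removed the pieces have sizes 2, 1, 1, 1, 1, 1, 1, 1, 1, 1, 1, 1, 1, 1, 1, 1, all ≤ ⌊18/2⌋ = 9.
No neighbour of L does as well, so L is the unique centroid.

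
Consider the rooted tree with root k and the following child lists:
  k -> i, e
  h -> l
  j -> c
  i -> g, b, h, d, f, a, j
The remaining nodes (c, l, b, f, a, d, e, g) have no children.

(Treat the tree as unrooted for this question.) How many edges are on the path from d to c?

3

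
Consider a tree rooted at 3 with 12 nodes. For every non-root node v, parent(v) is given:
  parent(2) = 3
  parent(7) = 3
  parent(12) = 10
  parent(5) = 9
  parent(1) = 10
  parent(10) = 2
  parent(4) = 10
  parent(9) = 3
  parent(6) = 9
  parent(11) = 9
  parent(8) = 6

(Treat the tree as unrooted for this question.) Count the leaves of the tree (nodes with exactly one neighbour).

7

Exactly 7 nodes have a single neighbour: 1, 4, 5, 7, 8, 11, 12.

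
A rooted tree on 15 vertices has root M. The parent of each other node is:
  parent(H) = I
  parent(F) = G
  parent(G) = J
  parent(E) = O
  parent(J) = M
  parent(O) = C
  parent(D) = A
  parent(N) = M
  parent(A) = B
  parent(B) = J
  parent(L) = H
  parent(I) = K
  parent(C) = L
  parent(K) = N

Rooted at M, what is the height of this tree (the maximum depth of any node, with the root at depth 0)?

A deepest node is E, reached by M → N → K → I → H → L → C → O → E.
That path has 8 edges, so the height is 8.

8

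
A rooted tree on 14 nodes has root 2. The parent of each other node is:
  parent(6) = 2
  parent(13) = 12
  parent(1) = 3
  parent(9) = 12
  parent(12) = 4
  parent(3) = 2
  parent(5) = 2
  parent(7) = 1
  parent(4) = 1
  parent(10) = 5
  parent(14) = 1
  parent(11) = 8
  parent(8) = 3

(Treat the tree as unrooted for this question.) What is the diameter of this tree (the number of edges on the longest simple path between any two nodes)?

A longest path is 10 – 5 – 2 – 3 – 1 – 4 – 12 – 13, with 7 edges.

7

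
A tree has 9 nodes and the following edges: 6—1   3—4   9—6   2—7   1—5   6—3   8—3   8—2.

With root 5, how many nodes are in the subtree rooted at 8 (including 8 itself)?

8's subtree: {8, 2, 7}, size 3.

3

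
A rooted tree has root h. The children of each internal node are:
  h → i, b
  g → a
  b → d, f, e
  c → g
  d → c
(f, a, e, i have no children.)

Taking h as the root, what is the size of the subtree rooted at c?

Descendants of c (including itself): c, g, a. That's 3.

3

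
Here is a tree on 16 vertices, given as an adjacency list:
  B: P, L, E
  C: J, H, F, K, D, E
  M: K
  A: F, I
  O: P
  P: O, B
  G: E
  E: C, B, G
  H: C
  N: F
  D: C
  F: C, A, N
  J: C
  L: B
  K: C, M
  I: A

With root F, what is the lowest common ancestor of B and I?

F

Ancestors of B (toward the root): B, E, C, F.
Ancestors of I: I, A, F.
The deepest node appearing in both lists is F.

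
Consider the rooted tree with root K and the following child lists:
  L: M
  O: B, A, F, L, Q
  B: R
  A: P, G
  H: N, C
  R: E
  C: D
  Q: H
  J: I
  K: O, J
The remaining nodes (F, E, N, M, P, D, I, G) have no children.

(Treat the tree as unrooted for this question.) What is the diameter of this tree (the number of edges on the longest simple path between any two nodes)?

BFS from D reaches I last, at distance 7; BFS from I confirms no node is farther.
Path: D – C – H – Q – O – K – J – I.

7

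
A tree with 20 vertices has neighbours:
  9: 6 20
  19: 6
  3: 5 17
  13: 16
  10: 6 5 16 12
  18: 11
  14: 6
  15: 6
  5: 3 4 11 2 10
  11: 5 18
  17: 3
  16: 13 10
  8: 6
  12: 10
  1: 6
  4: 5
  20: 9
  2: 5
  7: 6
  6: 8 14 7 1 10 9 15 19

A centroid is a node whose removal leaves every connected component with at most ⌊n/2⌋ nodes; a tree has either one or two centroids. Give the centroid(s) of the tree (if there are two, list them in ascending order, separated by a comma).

Delete 10: the remaining components have sizes 9, 7, 2, 1. Max 9 ≤ 10, so 10 is a centroid.
No neighbour of 10 does as well, so 10 is the unique centroid.

10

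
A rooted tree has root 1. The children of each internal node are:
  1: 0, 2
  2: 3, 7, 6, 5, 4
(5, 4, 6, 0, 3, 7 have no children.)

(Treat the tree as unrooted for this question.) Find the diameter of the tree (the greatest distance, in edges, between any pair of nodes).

3

BFS from 0 reaches 5 last, at distance 3; BFS from 5 confirms no node is farther.
Path: 0–1–2–5.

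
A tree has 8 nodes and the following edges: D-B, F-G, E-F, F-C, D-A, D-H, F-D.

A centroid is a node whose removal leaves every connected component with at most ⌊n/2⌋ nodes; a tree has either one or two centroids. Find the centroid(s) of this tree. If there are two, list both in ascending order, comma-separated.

Removing D splits the tree into components of sizes 4, 1, 1, 1; the largest is 4 ≤ ⌊8/2⌋ = 4.
F is adjacent to D and is also a centroid (the largest component after removing it is likewise 4).

D, F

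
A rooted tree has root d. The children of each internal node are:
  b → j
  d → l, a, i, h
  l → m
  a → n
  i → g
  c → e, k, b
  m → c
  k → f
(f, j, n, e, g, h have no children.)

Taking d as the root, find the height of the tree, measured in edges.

5

A deepest node is f, reached by d-l-m-c-k-f.
That path has 5 edges, so the height is 5.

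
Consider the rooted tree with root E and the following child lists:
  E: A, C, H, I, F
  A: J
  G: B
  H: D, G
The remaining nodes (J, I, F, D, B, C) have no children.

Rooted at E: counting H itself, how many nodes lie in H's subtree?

The subtree rooted at H contains: H, G, D, B — 4 nodes.

4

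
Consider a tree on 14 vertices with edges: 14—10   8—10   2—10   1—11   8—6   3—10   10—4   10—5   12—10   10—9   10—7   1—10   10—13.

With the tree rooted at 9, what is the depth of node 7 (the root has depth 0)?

2

Path from 9 to 7: 9 – 10 – 7, which has 2 edges.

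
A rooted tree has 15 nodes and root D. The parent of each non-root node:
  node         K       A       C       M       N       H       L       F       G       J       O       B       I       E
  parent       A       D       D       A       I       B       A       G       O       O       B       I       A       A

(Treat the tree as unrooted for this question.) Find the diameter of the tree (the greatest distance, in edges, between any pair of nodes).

7

A longest path is F – G – O – B – I – A – D – C, with 7 edges.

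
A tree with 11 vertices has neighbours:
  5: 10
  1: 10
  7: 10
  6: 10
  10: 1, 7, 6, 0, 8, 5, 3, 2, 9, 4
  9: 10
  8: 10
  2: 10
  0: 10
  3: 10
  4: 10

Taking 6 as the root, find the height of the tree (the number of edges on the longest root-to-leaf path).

2

The longest root-to-leaf path is 6 – 10 – 5 (2 edges).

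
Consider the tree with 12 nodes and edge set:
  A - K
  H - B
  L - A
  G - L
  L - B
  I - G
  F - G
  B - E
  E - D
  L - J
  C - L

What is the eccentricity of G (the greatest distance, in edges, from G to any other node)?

A farthest node from G is D.
The path G-L-B-E-D has 4 edges.

4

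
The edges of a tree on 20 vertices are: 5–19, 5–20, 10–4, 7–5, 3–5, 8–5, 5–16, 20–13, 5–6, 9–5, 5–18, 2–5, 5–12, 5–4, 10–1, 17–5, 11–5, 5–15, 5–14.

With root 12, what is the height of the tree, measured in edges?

4

A deepest node is 1, reached by 12-5-4-10-1.
That path has 4 edges, so the height is 4.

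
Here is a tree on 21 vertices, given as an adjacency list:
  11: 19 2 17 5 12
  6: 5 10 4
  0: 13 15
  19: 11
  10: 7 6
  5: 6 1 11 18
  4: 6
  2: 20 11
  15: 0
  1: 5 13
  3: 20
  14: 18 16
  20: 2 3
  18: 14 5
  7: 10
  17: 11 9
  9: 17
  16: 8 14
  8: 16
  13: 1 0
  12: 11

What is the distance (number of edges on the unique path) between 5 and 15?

4

5 - 1 - 13 - 0 - 15: 4 edges.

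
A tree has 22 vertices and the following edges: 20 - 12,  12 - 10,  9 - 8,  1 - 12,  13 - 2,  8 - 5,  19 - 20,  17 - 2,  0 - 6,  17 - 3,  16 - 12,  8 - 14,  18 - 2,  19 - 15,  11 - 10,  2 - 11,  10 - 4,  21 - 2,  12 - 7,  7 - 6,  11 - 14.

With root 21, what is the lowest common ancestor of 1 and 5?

Ancestors of 1 (toward the root): 1, 12, 10, 11, 2, 21.
Ancestors of 5: 5, 8, 14, 11, 2, 21.
The deepest node appearing in both lists is 11.

11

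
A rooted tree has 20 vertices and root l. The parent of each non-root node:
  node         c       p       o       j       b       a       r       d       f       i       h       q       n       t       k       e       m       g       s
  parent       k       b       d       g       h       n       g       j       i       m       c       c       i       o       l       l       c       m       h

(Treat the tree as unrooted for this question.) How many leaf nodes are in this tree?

Exactly 8 nodes have a single neighbour: a, e, f, p, q, r, s, t.

8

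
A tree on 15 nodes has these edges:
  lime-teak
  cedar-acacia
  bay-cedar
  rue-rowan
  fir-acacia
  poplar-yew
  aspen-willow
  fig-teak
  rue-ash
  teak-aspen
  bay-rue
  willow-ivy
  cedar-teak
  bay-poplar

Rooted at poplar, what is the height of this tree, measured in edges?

6

ivy sits deepest: poplar – bay – cedar – teak – aspen – willow – ivy — 6 edges from the root.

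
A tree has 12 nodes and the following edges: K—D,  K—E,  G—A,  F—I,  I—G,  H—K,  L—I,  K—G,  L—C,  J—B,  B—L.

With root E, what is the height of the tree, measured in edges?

6

A deepest node is J, reached by E–K–G–I–L–B–J.
That path has 6 edges, so the height is 6.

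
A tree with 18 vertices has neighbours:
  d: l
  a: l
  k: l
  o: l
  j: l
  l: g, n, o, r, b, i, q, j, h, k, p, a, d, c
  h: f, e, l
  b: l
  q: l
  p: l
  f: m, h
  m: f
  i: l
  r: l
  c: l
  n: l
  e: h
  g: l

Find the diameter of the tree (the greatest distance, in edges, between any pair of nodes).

4

A longest path is m–f–h–l–r, with 4 edges.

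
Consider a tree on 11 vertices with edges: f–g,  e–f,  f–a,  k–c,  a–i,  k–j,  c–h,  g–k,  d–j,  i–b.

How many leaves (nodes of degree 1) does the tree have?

4

The leaves are b, d, e, h.
That is 4 leaves.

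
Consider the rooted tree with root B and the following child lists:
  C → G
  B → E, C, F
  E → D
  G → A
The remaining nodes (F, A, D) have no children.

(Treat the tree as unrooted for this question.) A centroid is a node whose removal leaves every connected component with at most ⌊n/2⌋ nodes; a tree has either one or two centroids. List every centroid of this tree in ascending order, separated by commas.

B

Removing B splits the tree into components of sizes 3, 2, 1; the largest is 3 ≤ ⌊7/2⌋ = 3.
No neighbour of B does as well, so B is the unique centroid.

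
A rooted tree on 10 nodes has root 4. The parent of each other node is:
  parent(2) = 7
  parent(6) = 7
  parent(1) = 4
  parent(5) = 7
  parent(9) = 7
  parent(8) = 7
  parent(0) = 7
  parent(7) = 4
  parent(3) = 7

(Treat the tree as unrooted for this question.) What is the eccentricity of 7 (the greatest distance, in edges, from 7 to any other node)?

Distances from 7 peak at 2, attained at 1.
7–4–1

2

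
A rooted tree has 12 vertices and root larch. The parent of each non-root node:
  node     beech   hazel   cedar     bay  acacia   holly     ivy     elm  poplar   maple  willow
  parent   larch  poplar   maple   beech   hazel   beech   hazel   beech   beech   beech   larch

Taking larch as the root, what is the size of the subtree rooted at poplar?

4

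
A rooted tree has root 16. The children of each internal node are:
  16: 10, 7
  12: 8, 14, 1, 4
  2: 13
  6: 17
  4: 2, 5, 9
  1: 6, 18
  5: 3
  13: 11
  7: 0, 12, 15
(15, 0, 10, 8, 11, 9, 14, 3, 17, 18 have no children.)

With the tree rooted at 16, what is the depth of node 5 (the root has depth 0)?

4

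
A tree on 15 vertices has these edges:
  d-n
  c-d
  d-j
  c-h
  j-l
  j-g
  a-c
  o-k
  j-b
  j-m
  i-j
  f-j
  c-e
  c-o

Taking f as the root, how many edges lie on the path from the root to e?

Path from f to e: f – j – d – c – e, which has 4 edges.

4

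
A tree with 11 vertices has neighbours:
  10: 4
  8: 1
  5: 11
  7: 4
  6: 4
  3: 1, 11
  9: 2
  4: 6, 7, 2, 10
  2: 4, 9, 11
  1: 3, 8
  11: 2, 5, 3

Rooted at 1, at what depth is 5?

3

1 – 3 – 11 – 5 — 3 edges.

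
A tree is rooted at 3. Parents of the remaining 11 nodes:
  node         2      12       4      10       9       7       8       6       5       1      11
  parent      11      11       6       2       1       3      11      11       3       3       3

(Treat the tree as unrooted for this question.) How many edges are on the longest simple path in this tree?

5

Starting from 4, a farthest node is 9 at distance 5.
One longest path: 4 - 6 - 11 - 3 - 1 - 9.
So the diameter is 5.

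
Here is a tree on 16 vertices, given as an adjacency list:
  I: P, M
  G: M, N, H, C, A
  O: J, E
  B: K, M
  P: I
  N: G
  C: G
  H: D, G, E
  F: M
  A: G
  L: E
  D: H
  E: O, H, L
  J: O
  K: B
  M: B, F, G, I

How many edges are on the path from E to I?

4

E–H–G–M–I: 4 edges.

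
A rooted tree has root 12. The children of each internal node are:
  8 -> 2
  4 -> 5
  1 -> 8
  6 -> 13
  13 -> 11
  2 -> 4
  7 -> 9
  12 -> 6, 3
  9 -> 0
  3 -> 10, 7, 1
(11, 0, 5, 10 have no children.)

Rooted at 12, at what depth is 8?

3

Path from 12 to 8: 12–3–1–8, which has 3 edges.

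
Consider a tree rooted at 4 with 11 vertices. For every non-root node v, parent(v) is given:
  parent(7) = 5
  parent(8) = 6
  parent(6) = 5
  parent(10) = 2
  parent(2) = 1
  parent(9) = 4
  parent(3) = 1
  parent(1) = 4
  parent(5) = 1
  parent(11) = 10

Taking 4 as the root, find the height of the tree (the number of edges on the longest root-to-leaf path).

4

The longest root-to-leaf path is 4-1-5-6-8 (4 edges).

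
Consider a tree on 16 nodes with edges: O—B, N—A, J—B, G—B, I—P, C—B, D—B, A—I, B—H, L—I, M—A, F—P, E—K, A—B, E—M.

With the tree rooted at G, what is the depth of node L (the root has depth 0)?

4

G–B–A–I–L — 4 edges.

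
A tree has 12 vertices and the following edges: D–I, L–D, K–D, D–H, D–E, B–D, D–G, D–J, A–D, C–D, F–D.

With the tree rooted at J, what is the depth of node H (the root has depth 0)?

J–D–H — 2 edges.

2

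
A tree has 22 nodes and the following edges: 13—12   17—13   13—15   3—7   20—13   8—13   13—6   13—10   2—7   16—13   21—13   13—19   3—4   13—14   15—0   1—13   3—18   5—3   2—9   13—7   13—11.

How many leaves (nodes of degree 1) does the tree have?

17

The leaves are 0, 1, 4, 5, 6, 8, 9, 10, 11, 12, 14, 16, 17, 18, 19, 20, 21.
That is 17 leaves.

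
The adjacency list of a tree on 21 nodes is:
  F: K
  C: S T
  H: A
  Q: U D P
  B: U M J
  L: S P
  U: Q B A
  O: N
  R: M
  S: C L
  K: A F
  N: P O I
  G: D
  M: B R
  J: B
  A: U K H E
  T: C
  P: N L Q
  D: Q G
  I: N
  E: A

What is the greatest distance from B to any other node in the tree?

A farthest node from B is T.
The path B – U – Q – P – L – S – C – T has 7 edges.

7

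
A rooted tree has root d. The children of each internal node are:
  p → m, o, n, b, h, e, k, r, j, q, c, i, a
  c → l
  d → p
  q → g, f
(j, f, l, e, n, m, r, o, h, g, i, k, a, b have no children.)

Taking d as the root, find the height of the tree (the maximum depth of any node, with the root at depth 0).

The longest root-to-leaf path is d–p–q–f (3 edges).

3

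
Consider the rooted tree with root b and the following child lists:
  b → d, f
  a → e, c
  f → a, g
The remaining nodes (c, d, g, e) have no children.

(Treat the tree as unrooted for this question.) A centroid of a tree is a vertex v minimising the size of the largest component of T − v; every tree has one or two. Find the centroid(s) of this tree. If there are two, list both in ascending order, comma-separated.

If f is removed the pieces have sizes 3, 2, 1, all ≤ ⌊7/2⌋ = 3.
Every other node leaves some component of size > 3, so the centroid is unique.

f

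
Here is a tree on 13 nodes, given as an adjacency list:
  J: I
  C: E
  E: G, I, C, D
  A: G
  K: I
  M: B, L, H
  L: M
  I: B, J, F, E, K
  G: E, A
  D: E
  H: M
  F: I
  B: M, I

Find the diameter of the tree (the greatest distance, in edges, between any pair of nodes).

6

A longest path is A – G – E – I – B – M – L, with 6 edges.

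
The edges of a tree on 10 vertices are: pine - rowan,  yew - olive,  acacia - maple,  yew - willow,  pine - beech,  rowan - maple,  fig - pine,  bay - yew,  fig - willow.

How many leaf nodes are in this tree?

Exactly 4 nodes have a single neighbour: acacia, bay, beech, olive.

4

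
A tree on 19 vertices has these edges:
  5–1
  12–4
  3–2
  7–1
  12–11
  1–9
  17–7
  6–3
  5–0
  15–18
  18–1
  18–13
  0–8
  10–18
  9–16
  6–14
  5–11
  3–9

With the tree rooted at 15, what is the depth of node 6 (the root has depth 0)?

15 → 18 → 1 → 9 → 3 → 6 — 5 edges.

5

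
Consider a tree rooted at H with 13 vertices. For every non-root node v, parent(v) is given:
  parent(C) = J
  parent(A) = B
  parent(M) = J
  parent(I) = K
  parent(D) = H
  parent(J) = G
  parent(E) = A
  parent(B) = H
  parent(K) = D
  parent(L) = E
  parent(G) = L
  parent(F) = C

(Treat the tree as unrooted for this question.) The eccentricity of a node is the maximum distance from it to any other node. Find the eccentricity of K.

10

The node farthest from K is F, via K–D–H–B–A–E–L–G–J–C–F — 10 edges.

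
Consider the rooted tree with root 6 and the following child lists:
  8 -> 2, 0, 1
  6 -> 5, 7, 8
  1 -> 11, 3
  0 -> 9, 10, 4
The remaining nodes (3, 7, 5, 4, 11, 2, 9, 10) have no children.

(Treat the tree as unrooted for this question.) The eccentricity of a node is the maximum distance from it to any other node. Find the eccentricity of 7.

A farthest node from 7 is 10 (3, 4, 11, 9 also at distance 4).
The path 7 – 6 – 8 – 0 – 10 has 4 edges.

4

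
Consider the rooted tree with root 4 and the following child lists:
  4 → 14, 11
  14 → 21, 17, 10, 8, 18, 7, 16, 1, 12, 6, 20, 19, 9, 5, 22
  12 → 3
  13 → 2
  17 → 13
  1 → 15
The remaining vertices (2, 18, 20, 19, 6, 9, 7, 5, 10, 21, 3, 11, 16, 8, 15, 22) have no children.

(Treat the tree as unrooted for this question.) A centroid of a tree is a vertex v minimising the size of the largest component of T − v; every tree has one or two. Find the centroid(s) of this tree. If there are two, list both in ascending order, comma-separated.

Removing 14 splits the tree into components of sizes 3, 2, 2, 2, 1, 1, 1, 1, 1, 1, 1, 1, 1, 1, 1, 1; the largest is 3 ≤ ⌊22/2⌋ = 11.
Every other node leaves some component of size > 11, so the centroid is unique.

14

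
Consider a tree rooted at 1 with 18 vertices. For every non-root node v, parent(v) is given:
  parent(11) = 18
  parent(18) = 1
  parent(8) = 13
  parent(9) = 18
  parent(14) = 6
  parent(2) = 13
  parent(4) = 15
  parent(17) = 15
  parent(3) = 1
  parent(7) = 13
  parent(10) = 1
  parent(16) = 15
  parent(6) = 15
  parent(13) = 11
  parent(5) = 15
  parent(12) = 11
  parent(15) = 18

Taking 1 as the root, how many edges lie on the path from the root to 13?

Climbing from 13 to the root: 13–11–18–1. That's 3 steps.

3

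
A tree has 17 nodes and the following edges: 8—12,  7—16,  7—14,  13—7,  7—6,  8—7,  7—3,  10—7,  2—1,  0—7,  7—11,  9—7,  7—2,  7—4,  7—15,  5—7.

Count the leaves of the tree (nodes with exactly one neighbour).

14

Exactly 14 nodes have a single neighbour: 0, 1, 3, 4, 5, 6, 9, 10, 11, 12, 13, 14, 15, 16.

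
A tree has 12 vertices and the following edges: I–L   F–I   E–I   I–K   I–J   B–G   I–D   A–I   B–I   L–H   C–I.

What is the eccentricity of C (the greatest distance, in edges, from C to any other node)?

The node farthest from C is G (H also at distance 3), via C – I – B – G — 3 edges.

3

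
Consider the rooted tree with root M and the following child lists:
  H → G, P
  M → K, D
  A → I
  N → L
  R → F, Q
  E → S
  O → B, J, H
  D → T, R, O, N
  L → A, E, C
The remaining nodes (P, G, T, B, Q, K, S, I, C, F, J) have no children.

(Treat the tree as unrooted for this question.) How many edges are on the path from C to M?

The path is C–L–N–D–M, which has 4 edges.

4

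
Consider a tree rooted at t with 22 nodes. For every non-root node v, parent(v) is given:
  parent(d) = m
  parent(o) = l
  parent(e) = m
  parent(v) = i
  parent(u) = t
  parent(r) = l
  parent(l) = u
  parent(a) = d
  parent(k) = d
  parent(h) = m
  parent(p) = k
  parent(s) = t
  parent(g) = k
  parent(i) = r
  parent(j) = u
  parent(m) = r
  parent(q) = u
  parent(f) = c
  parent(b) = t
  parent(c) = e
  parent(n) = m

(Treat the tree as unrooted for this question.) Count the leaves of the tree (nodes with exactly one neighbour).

Exactly 12 nodes have a single neighbour: a, b, f, g, h, j, n, o, p, q, s, v.

12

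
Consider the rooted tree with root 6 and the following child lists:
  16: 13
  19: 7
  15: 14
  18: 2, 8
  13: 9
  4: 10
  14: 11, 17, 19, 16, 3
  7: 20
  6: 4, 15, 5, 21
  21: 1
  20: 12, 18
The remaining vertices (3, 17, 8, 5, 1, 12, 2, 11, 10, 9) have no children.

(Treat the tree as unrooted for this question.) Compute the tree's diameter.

Starting from 2, a farthest node is 10 at distance 9.
One longest path: 2 – 18 – 20 – 7 – 19 – 14 – 15 – 6 – 4 – 10.
So the diameter is 9.

9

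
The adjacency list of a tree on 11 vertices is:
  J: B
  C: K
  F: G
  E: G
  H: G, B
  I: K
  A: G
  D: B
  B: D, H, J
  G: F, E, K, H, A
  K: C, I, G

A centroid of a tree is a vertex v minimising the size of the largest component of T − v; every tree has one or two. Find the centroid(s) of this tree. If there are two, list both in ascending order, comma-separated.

G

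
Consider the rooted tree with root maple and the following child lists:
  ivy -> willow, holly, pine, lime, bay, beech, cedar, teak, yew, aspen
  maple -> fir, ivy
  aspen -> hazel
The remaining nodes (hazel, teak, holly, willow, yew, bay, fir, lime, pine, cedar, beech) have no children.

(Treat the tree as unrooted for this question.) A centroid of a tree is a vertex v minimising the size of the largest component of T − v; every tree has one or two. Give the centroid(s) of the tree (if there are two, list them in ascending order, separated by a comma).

Delete ivy: the remaining components have sizes 2, 2, 1, 1, 1, 1, 1, 1, 1, 1, 1. Max 2 ≤ 7, so ivy is a centroid.
No neighbour of ivy does as well, so ivy is the unique centroid.

ivy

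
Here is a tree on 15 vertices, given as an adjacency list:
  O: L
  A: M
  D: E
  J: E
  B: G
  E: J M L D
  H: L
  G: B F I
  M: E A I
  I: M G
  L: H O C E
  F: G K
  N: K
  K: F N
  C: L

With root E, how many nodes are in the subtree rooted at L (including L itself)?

The subtree rooted at L contains: L, O, C, H — 4 nodes.

4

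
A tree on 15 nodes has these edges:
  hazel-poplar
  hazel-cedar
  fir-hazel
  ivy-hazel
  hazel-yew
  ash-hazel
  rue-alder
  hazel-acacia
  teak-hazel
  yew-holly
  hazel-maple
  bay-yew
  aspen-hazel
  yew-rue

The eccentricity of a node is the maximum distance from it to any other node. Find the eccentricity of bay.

3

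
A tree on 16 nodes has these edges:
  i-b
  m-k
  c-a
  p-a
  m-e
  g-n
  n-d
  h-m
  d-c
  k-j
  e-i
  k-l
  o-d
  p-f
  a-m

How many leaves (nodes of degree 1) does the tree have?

7

Degree-1 nodes: b, f, g, h, j, l, o — 7 of them.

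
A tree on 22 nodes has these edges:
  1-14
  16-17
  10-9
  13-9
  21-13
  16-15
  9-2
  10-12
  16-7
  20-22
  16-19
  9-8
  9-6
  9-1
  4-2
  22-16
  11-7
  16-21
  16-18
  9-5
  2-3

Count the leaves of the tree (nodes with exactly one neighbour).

13

Exactly 13 nodes have a single neighbour: 3, 4, 5, 6, 8, 11, 12, 14, 15, 17, 18, 19, 20.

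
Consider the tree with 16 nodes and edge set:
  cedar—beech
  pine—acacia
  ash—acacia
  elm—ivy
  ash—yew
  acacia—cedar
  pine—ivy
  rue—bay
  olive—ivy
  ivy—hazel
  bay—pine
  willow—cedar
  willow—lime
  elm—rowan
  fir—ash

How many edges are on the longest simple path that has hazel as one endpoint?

6

Distances from hazel peak at 6, attained at lime.
hazel-ivy-pine-acacia-cedar-willow-lime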